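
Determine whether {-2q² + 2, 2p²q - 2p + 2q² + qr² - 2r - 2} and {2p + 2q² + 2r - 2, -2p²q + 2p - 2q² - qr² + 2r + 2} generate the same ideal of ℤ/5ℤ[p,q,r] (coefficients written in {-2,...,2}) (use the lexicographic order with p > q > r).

Equality of ideals is decidable: compute both reduced Gröbner bases (unique for the ordering) and check whether they agree.
Buchberger on the first generating set:
f_1 = -2q² + 2, LT = q².
f_2 = 2p²q - 2p + 2q² + qr² - 2r - 2, LT = p²q.

S(f_1,f_2): lcm = p²q². S = -p² + pq - q³ + 2q²r² + qr + q.
  leading term p²: no divisor's leading term divides it; move -p² to the remainder.
  leading term pq: no divisor's leading term divides it; move pq to the remainder.
  leading term q³: subtract (-2q)·f_1 from -q³ + 2q²r² + qr + q → 2q²r² + qr
  leading term q²r²: subtract (-r²)·f_1 from 2q²r² + qr → qr + 2r²
  leading term qr: no divisor's leading term divides it; move qr to the remainder.
  leading term r²: no divisor's leading term divides it; move 2r² to the remainder.
  remainder -p² + pq + qr + 2r² ≠ 0; add g_3 = -p² + pq + qr + 2r² to the basis.

The other S-polynomials (S(f_1,g_3), S(f_2,g_3)) all reduce to 0 modulo the current basis, so we have a Gröbner basis.
Inter-reduce: drop elements whose leading term is divisible by another's, tail-reduce, and make monic.
Reduced Gröbner basis: {p² - pq - qr - 2r², q² - 1}.

Buchberger on the second generating set:
h_1 = 2p + 2q² + 2r - 2, LT = p.
h_2 = -2p²q + 2p - 2q² - qr² + 2r + 2, LT = p²q.

S(h_1,h_2): lcm = p²q. S = pq³ + pqr - pq + p - q² + 2qr² + r + 1.
  leading term pq³: subtract (-2q³)·h_1 from pq³ + pqr - pq + p - q² + 2qr² + r + 1 → pqr - pq + p - q⁵ - q³r + q³ - q² + 2qr² + r + 1
  leading term pqr: subtract (-2qr)·h_1 from pqr - pq + p - q⁵ - q³r + q³ - q² + 2qr² + r + 1 → -pq + p - q⁵ - 2q³r + q³ - q² + qr² + qr + r + 1
  leading term pq: subtract (2q)·h_1 from -pq + p - q⁵ - 2q³r + q³ - q² + qr² + qr + r + 1 → p - q⁵ - 2q³r + 2q³ - q² + qr² + 2qr - q + r + 1
  leading term p: subtract (-2)·h_1 from p - q⁵ - 2q³r + 2q³ - q² + qr² + 2qr - q + r + 1 → -q⁵ - 2q³r + 2q³ - 2q² + qr² + 2qr - q + 2
  leading term q⁵: no divisor's leading term divides it; move -q⁵ to the remainder.
  leading term q³r: no divisor's leading term divides it; move -2q³r to the remainder.
  leading term q³: no divisor's leading term divides it; move 2q³ to the remainder.
  leading term q²: no divisor's leading term divides it; move -2q² to the remainder.
  leading term qr²: no divisor's leading term divides it; move qr² to the remainder.
  leading term qr: no divisor's leading term divides it; move 2qr to the remainder.
  leading term q: no divisor's leading term divides it; move -q to the remainder.
  leading term 1: no divisor's leading term divides it; move 2 to the remainder.
  remainder -q⁵ - 2q³r + 2q³ - 2q² + qr² + 2qr - q + 2 ≠ 0; add k_3 = -q⁵ - 2q³r + 2q³ - 2q² + qr² + 2qr - q + 2 to the basis.

The other S-polynomials (S(h_1,k_3), S(h_2,k_3)) all reduce to 0 modulo the current basis, so we have a Gröbner basis.
Inter-reduce: drop elements whose leading term is divisible by another's, tail-reduce, and make monic.
Reduced Gröbner basis: {p + q² + r - 1, q⁵ + 2q³r - 2q³ + 2q² - qr² - 2qr + q - 2}.

These differ, so the ideals are not equal.

No, the ideals differ.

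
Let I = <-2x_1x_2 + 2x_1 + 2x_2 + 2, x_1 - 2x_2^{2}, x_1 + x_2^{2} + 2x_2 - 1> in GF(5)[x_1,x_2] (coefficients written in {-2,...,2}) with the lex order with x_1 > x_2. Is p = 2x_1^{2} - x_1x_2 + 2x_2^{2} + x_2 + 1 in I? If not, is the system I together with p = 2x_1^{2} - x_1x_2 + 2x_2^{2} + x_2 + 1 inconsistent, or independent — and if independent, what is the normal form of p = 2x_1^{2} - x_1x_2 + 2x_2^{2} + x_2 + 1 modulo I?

First compute the reduced Gröbner basis of I by Buchberger's algorithm.
f_1 = -2x_1x_2 + 2x_1 + 2x_2 + 2, LT = x_1x_2.
f_2 = x_1 - 2x_2^{2}, LT = x_1.
f_3 = x_1 + x_2^{2} + 2x_2 - 1, LT = x_1.

S(f_1,f_2): lcm = x_1x_2. S = -x_1 + 2x_2^{3} - x_2 - 1.
  leading term x_1: subtract (-1)·f_2 from -x_1 + 2x_2^{3} - x_2 - 1 → 2x_2^{3} - 2x_2^{2} - x_2 - 1
  leading term x_2^{3}: no divisor's leading term divides it; move 2x_2^{3} to the remainder.
  leading term x_2^{2}: no divisor's leading term divides it; move -2x_2^{2} to the remainder.
  leading term x_2: no divisor's leading term divides it; move -x_2 to the remainder.
  leading term 1: no divisor's leading term divides it; move -1 to the remainder.
  remainder 2x_2^{3} - 2x_2^{2} - x_2 - 1 ≠ 0; add h_4 = 2x_2^{3} - 2x_2^{2} - x_2 - 1 to the basis.

S(f_1,f_3): lcm = x_1x_2. S = -x_1 - x_2^{3} - 2x_2^{2} - 1.
  leading term x_1: subtract (-1)·f_2 from -x_1 - x_2^{3} - 2x_2^{2} - 1 → -x_2^{3} + x_2^{2} - 1
  leading term x_2^{3}: subtract (2)·h_4 from -x_2^{3} + x_2^{2} - 1 → 2x_2 + 1
  leading term x_2: no divisor's leading term divides it; move 2x_2 to the remainder.
  leading term 1: no divisor's leading term divides it; move 1 to the remainder.
  remainder 2x_2 + 1 ≠ 0; add h_5 = 2x_2 + 1 to the basis.

S(f_2,f_3): lcm = x_1. S = 2x_2^{2} - 2x_2 + 1.
  leading term x_2^{2}: subtract (x_2)·h_5 from 2x_2^{2} - 2x_2 + 1 → 2x_2 + 1
  leading term x_2: subtract (1)·h_5 from 2x_2 + 1 → 0
  remainder 0.

S(f_1,h_4): lcm = x_1x_2^{3}. S = -2x_1x_2 - 2x_1 - x_2^{3} - x_2^{2}.
  leading term x_1x_2: subtract (1)·f_1 from -2x_1x_2 - 2x_1 - x_2^{3} - x_2^{2} → x_1 - x_2^{3} - x_2^{2} - 2x_2 - 2
  leading term x_1: subtract (1)·f_2 from x_1 - x_2^{3} - x_2^{2} - 2x_2 - 2 → -x_2^{3} + x_2^{2} - 2x_2 - 2
  leading term x_2^{3}: subtract (2)·h_4 from -x_2^{3} + x_2^{2} - 2x_2 - 2 → 0
  remainder 0.

S(f_2,h_4): leading monomials are coprime, so the S-polynomial reduces to 0 (Buchberger's first criterion).
S(f_3,h_4): leading monomials are coprime, so the S-polynomial reduces to 0 (Buchberger's first criterion).
S(f_1,h_5): lcm = x_1x_2. S = x_1 - x_2 - 1.
  leading term x_1: subtract (1)·f_2 from x_1 - x_2 - 1 → 2x_2^{2} - x_2 - 1
  leading term x_2^{2}: subtract (x_2)·h_5 from 2x_2^{2} - x_2 - 1 → -2x_2 - 1
  leading term x_2: subtract (-1)·h_5 from -2x_2 - 1 → 0
  remainder 0.

S(f_2,h_5): leading monomials are coprime, so the S-polynomial reduces to 0 (Buchberger's first criterion).
S(f_3,h_5): leading monomials are coprime, so the S-polynomial reduces to 0 (Buchberger's first criterion).
S(h_4,h_5): lcm = x_2^{3}. S = x_2^{2} + 2x_2 + 2.
  leading term x_2^{2}: subtract (-2x_2)·h_5 from x_2^{2} + 2x_2 + 2 → -x_2 + 2
  leading term x_2: subtract (2)·h_5 from -x_2 + 2 → 0
  remainder 0.

Every S-polynomial of the final basis reduces to 0, so we have a Gröbner basis.
Inter-reduce: drop elements whose leading term is divisible by another's, tail-reduce, and make monic.
Reduced Gröbner basis: {x_1 + 2, x_2 - 2}.
Label its elements g_1 = x_1 + 2, g_2 = x_2 - 2.

Reduce p = 2x_1^{2} - x_1x_2 + 2x_2^{2} + x_2 + 1 modulo G:
  leading term x_1^{2}: subtract (2x_1)·g_1 from 2x_1^{2} - x_1x_2 + 2x_2^{2} + x_2 + 1 → -x_1x_2 + x_1 + 2x_2^{2} + x_2 + 1
  leading term x_1x_2: subtract (-x_2)·g_1 from -x_1x_2 + x_1 + 2x_2^{2} + x_2 + 1 → x_1 + 2x_2^{2} - 2x_2 + 1
  leading term x_1: subtract (1)·g_1 from x_1 + 2x_2^{2} - 2x_2 + 1 → 2x_2^{2} - 2x_2 - 1
  leading term x_2^{2}: subtract (2x_2)·g_2 from 2x_2^{2} - 2x_2 - 1 → 2x_2 - 1
  leading term x_2: subtract (2)·g_2 from 2x_2 - 1 → -2
  leading term 1: no divisor's leading term divides it; move -2 to the remainder.
  normal form = -2.
The normal form is nonzero, so p ∉ I. Since p minus its normal form lies in I, I + (p) = I + (r) where r = -2; decide whether this ideal is the whole ring.
Here r = -2 is a nonzero constant, hence a unit: 1 ∈ I + (p), the Gröbner basis of I + (p) is {1}, and the enlarged system has no common solution — adjoining p is inconsistent.

Adjoining 2x_1^{2} - x_1x_2 + 2x_2^{2} + x_2 + 1 makes the ideal the whole ring: the system is inconsistent.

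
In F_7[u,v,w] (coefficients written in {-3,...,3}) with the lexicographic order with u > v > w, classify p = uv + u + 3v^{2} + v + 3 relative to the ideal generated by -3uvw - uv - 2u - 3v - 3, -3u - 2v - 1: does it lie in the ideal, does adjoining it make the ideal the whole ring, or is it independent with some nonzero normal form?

First compute the reduced Gröbner basis of I by Buchberger's algorithm.
f_1 = -3uvw - uv - 2u - 3v - 3, LT = uvw.
f_2 = -3u - 2v - 1, LT = u.

S(f_1,f_2): lcm = uvw. S = -2uv + 3u - 3v^{2}w + 2vw + v + 1.
  leading term uv: subtract (3v)·f_2 from -2uv + 3u - 3v^{2}w + 2vw + v + 1 → 3u - 3v^{2}w - v^{2} + 2vw - 3v + 1
  leading term u: subtract (-1)·f_2 from 3u - 3v^{2}w - v^{2} + 2vw - 3v + 1 → -3v^{2}w - v^{2} + 2vw + 2v
  leading term v^{2}w: no divisor's leading term divides it; move -3v^{2}w to the remainder.
  leading term v^{2}: no divisor's leading term divides it; move -v^{2} to the remainder.
  leading term vw: no divisor's leading term divides it; move 2vw to the remainder.
  leading term v: no divisor's leading term divides it; move 2v to the remainder.
  remainder -3v^{2}w - v^{2} + 2vw + 2v ≠ 0; add h_3 = -3v^{2}w - v^{2} + 2vw + 2v to the basis.

S(f_1,h_3): lcm = uv^{2}w. S = 3uvw - uv + v^{2} + v.
  leading term uvw: subtract (-1)·f_1 from 3uvw - uv + v^{2} + v → -2uv - 2u + v^{2} - 2v - 3
  leading term uv: subtract (3v)·f_2 from -2uv - 2u + v^{2} - 2v - 3 → -2u + v - 3
  leading term u: subtract (3)·f_2 from -2u + v - 3 → 0
  remainder 0.

S(f_2,h_3): leading monomials are coprime, so the S-polynomial reduces to 0 (Buchberger's first criterion).
Every S-polynomial of the final basis reduces to 0, so we have a Gröbner basis.
Inter-reduce: drop elements whose leading term is divisible by another's, tail-reduce, and make monic.
Reduced Gröbner basis: {u + 3v - 2, v^{2}w - 2v^{2} - 3vw - 3v}.
Label its elements g_1 = u + 3v - 2, g_2 = v^{2}w - 2v^{2} - 3vw - 3v.

Reduce p = uv + u + 3v^{2} + v + 3 modulo G:
  leading term uv: subtract (v)·g_1 from uv + u + 3v^{2} + v + 3 → u + 3v + 3
  leading term u: subtract (1)·g_1 from u + 3v + 3 → -2
  leading term 1: no divisor's leading term divides it; move -2 to the remainder.
  normal form = -2.
The normal form is nonzero, so p ∉ I. Since p minus its normal form lies in I, I + (p) = I + (r) where r = -2; decide whether this ideal is the whole ring.
Here r = -2 is a nonzero constant, hence a unit: 1 ∈ I + (p), the Gröbner basis of I + (p) is {1}, and the enlarged system has no common solution — adjoining p is inconsistent.

Adjoining uv + u + 3v^{2} + v + 3 makes the ideal the whole ring: the system is inconsistent.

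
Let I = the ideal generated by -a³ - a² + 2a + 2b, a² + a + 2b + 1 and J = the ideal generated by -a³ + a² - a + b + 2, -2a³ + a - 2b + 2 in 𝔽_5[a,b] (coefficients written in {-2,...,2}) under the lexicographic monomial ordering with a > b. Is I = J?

Yes, the ideals are equal.

For a fixed monomial order, each ideal has a unique reduced Gröbner basis; comparing bases decides equality.
Buchberger on the first generating set:
f_1 = -a³ - a² + 2a + 2b, LT = a³.
f_2 = a² + a + 2b + 1, LT = a².

S(f_1,f_2): lcm = a³. S = -2ab + 2a - 2b.
  reduce S modulo (f_1, f_2):
  remainder -2ab + 2a - 2b ≠ 0; add g_3 = -2ab + 2a - 2b to the basis.

S(f_1,g_3): lcm = a³b. S = a³ - 2ab - 2b².
  reduce S modulo (f_1, f_2, g_3):
  remainder a - 2b² + b + 1 ≠ 0; add g_4 = a - 2b² + b + 1 to the basis.

S(f_1,g_4): lcm = a³. S = 2a²b² - a²b - 2a - 2b.
  reduce S modulo (f_1, f_2, g_3, g_4):
  remainder b³ + b² - 2b - 2 ≠ 0; add g_5 = b³ + b² - 2b - 2 to the basis.

The other S-polynomials (S(f_2,g_3), S(f_2,g_4), S(g_3,g_4), S(f_1,g_5), S(f_2,g_5), S(g_3,g_5), S(g_4,g_5)) all reduce to 0 modulo the current basis, so we have a Gröbner basis.
Inter-reduce: drop elements whose leading term is divisible by another's, tail-reduce, and make monic.
Reduced Gröbner basis: {a - 2b² + b + 1, b³ + b² - 2b - 2}.

Buchberger on the second generating set:
h_1 = -a³ + a² - a + b + 2, LT = a³.
h_2 = -2a³ + a - 2b + 2, LT = a³.

S(h_1,h_2): lcm = a³. S = -a² - a - 2b - 1.
  reduce S modulo (h_1, h_2):
  remainder -a² - a - 2b - 1 ≠ 0; add k_3 = -a² - a - 2b - 1 to the basis.

S(h_1,k_3): lcm = a³. S = -2a² - 2ab - b - 2.
  reduce S modulo (h_1, h_2, k_3):
  remainder -2ab + 2a - 2b ≠ 0; add k_4 = -2ab + 2a - 2b to the basis.

S(h_1,k_4): lcm = a³b. S = a³ - 2a²b + ab - b² - 2b.
  reduce S modulo (h_1, h_2, k_3, k_4):
  remainder a - 2b² + b + 1 ≠ 0; add k_5 = a - 2b² + b + 1 to the basis.

S(h_1,k_5): lcm = a³. S = 2a²b² - a²b - 2a² + a - b - 2.
  reduce S modulo (h_1, h_2, k_3, k_4, k_5):
  remainder b³ + b² - 2b - 2 ≠ 0; add k_6 = b³ + b² - 2b - 2 to the basis.

The other S-polynomials (S(h_2,k_3), S(h_2,k_4), S(k_3,k_4), S(h_2,k_5), S(k_3,k_5), S(k_4,k_5), S(h_1,k_6), S(h_2,k_6), S(k_3,k_6), S(k_4,k_6), S(k_5,k_6)) all reduce to 0 modulo the current basis, so we have a Gröbner basis.
Inter-reduce: drop elements whose leading term is divisible by another's, tail-reduce, and make monic.
Reduced Gröbner basis: {a - 2b² + b + 1, b³ + b² - 2b - 2}.

These coincide, so the ideals are equal.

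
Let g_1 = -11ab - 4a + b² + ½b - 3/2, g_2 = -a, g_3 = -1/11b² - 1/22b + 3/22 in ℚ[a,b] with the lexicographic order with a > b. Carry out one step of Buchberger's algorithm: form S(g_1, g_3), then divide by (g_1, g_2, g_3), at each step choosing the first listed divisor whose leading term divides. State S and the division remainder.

lcm(LM(g_1), LM(g_3)) = ab².
S = (lcm/LT(g_1))·g_1 − (lcm/LT(g_3))·g_3 = -3/22ab + 3/2a - 1/11b³ - 1/22b² + 3/22b.
Reduce S modulo (g_1, g_2, g_3) in that order:
  leading term ab: subtract (3/242)·g_1 from -3/22ab + 3/2a - 1/11b³ - 1/22b² + 3/22b → 375/242a - 1/11b³ - 7/121b² + 63/484b + 9/484
  leading term a: subtract (-375/242)·g_2 from 375/242a - 1/11b³ - 7/121b² + 63/484b + 9/484 → -1/11b³ - 7/121b² + 63/484b + 9/484
  leading term b³: subtract (b)·g_3 from -1/11b³ - 7/121b² + 63/484b + 9/484 → -3/242b² - 3/484b + 9/484
  leading term b²: subtract (3/22)·g_3 from -3/242b² - 3/484b + 9/484 → 0
The remainder is 0, so this S-polynomial contributes no new basis element.

S(g_1, g_3) = -3/22ab + 3/2a - 1/11b³ - 1/22b² + 3/22b; remainder on division = 0.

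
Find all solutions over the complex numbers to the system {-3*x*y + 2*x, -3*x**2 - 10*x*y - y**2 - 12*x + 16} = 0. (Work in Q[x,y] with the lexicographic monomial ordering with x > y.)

{(0, -4), (-28/9 + 2*sqrt(301)/9, 2/3), (-2*sqrt(301)/9 - 28/9, 2/3), (0, 4)}

Compute a lex Gröbner basis by Buchberger's algorithm.
f_1 = -3*x*y + 2*x, LT = x*y.
f_2 = -3*x**2 - 10*x*y - 12*x - y**2 + 16, LT = x**2.

S(f_1,f_2): lcm = x**2*y. S = -2/3*x**2 - 10/3*x*y**2 - 4*x*y - 1/3*y**3 + 16/3*y.
  leading term x**2: subtract (2/9)·f_2 from -2/3*x**2 - 10/3*x*y**2 - 4*x*y - 1/3*y**3 + 16/3*y → -10/3*x*y**2 - 16/9*x*y + 8/3*x - 1/3*y**3 + 2/9*y**2 + 16/3*y - 32/9
  leading term x*y**2: subtract (10/9*y)·f_1 from -10/3*x*y**2 - 16/9*x*y + 8/3*x - 1/3*y**3 + 2/9*y**2 + 16/3*y - 32/9 → -4*x*y + 8/3*x - 1/3*y**3 + 2/9*y**2 + 16/3*y - 32/9
  leading term x*y: subtract (4/3)·f_1 from -4*x*y + 8/3*x - 1/3*y**3 + 2/9*y**2 + 16/3*y - 32/9 → -1/3*y**3 + 2/9*y**2 + 16/3*y - 32/9
  leading term y**3: no divisor's leading term divides it; move -1/3*y**3 to the remainder.
  leading term y**2: no divisor's leading term divides it; move 2/9*y**2 to the remainder.
  leading term y: no divisor's leading term divides it; move 16/3*y to the remainder.
  leading term 1: no divisor's leading term divides it; move -32/9 to the remainder.
  remainder -1/3*y**3 + 2/9*y**2 + 16/3*y - 32/9 ≠ 0; add h_3 = -1/3*y**3 + 2/9*y**2 + 16/3*y - 32/9 to the basis.

S(f_1,h_3): lcm = x*y**3. S = 16*x*y - 32/3*x.
  leading term x*y: subtract (-16/3)·f_1 from 16*x*y - 32/3*x → 0
  remainder 0.

S(f_2,h_3): leading monomials are coprime, so the S-polynomial reduces to 0 (Buchberger's first criterion).
Every S-polynomial of the final basis reduces to 0, so we have a Gröbner basis.
Inter-reduce: drop elements whose leading term is divisible by another's, tail-reduce, and make monic.
Reduced Gröbner basis: {x**2 + 56/9*x + 1/3*y**2 - 16/3, x*y - 2/3*x, y**3 - 2/3*y**2 - 16*y + 32/3}.

Elimination: the polynomial y**3 - 2/3*y**2 - 16*y + 32/3 lies in the elimination ideal for y, so y ∈ {-4, 2/3, 4}. For each such y, the remaining basis elements (now univariate) give the rest of the solution.
  y = -4: the earlier basis elements become x**2 + 56/9*x = 0; -14/3*x = 0, giving x = 0 — point (0, -4).
  y = 2/3: the earlier basis element becomes x**2 + 56/9*x - 140/27 = 0, giving x = -28/9 + 2*sqrt(301)/9, -2*sqrt(301)/9 - 28/9 — points (-28/9 + 2*sqrt(301)/9, 2/3), (-2*sqrt(301)/9 - 28/9, 2/3).
  y = 4: the earlier basis elements become x**2 + 56/9*x = 0; 10/3*x = 0, giving x = 0 — point (0, 4).
Each listed point satisfies every original equation (direct substitution).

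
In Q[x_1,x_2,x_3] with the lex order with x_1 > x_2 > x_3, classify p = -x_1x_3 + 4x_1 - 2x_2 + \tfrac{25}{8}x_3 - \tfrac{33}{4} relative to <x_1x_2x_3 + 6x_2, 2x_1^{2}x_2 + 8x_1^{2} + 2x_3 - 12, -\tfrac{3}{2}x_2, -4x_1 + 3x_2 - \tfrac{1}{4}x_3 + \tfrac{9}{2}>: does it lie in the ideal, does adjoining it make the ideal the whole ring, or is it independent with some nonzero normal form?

First compute the reduced Gröbner basis of I by Buchberger's algorithm.
f_1 = x_1x_2x_3 + 6x_2, LT = x_1x_2x_3.
f_2 = 2x_1^{2}x_2 + 8x_1^{2} + 2x_3 - 12, LT = x_1^{2}x_2.
f_3 = -\tfrac{3}{2}x_2, LT = x_2.
f_4 = -4x_1 + 3x_2 - \tfrac{1}{4}x_3 + \tfrac{9}{2}, LT = x_1.

S(f_1,f_2): lcm = x_1^{2}x_2x_3. S = -4x_1^{2}x_3 + 6x_1x_2 - x_3^{2} + 6x_3.
  leading term x_1^{2}x_3: subtract (x_1x_3)·f_4 from -4x_1^{2}x_3 + 6x_1x_2 - x_3^{2} + 6x_3 → -3x_1x_2x_3 + 6x_1x_2 + \tfrac{1}{4}x_1x_3^{2} - \tfrac{9}{2}x_1x_3 - x_3^{2} + 6x_3
  leading term x_1x_2x_3: subtract (-3)·f_1 from -3x_1x_2x_3 + 6x_1x_2 + \tfrac{1}{4}x_1x_3^{2} - \tfrac{9}{2}x_1x_3 - x_3^{2} + 6x_3 → 6x_1x_2 + \tfrac{1}{4}x_1x_3^{2} - \tfrac{9}{2}x_1x_3 + 18x_2 - x_3^{2} + 6x_3
  leading term x_1x_2: subtract (-4x_1)·f_3 from 6x_1x_2 + \tfrac{1}{4}x_1x_3^{2} - \tfrac{9}{2}x_1x_3 + 18x_2 - x_3^{2} + 6x_3 → \tfrac{1}{4}x_1x_3^{2} - \tfrac{9}{2}x_1x_3 + 18x_2 - x_3^{2} + 6x_3
  leading term x_1x_3^{2}: subtract (-\tfrac{1}{16}x_3^{2})·f_4 from \tfrac{1}{4}x_1x_3^{2} - \tfrac{9}{2}x_1x_3 + 18x_2 - x_3^{2} + 6x_3 → -\tfrac{9}{2}x_1x_3 + \tfrac{3}{16}x_2x_3^{2} + 18x_2 - \tfrac{1}{64}x_3^{3} - \tfrac{23}{32}x_3^{2} + 6x_3
  leading term x_1x_3: subtract (\tfrac{9}{8}x_3)·f_4 from -\tfrac{9}{2}x_1x_3 + \tfrac{3}{16}x_2x_3^{2} + 18x_2 - \tfrac{1}{64}x_3^{3} - \tfrac{23}{32}x_3^{2} + 6x_3 → \tfrac{3}{16}x_2x_3^{2} - \tfrac{27}{8}x_2x_3 + 18x_2 - \tfrac{1}{64}x_3^{3} - \tfrac{7}{16}x_3^{2} + \tfrac{15}{16}x_3
  leading term x_2x_3^{2}: subtract (-\tfrac{1}{8}x_3^{2})·f_3 from \tfrac{3}{16}x_2x_3^{2} - \tfrac{27}{8}x_2x_3 + 18x_2 - \tfrac{1}{64}x_3^{3} - \tfrac{7}{16}x_3^{2} + \tfrac{15}{16}x_3 → -\tfrac{27}{8}x_2x_3 + 18x_2 - \tfrac{1}{64}x_3^{3} - \tfrac{7}{16}x_3^{2} + \tfrac{15}{16}x_3
  leading term x_2x_3: subtract (\tfrac{9}{4}x_3)·f_3 from -\tfrac{27}{8}x_2x_3 + 18x_2 - \tfrac{1}{64}x_3^{3} - \tfrac{7}{16}x_3^{2} + \tfrac{15}{16}x_3 → 18x_2 - \tfrac{1}{64}x_3^{3} - \tfrac{7}{16}x_3^{2} + \tfrac{15}{16}x_3
  leading term x_2: subtract (-12)·f_3 from 18x_2 - \tfrac{1}{64}x_3^{3} - \tfrac{7}{16}x_3^{2} + \tfrac{15}{16}x_3 → -\tfrac{1}{64}x_3^{3} - \tfrac{7}{16}x_3^{2} + \tfrac{15}{16}x_3
  leading term x_3^{3}: no divisor's leading term divides it; move -\tfrac{1}{64}x_3^{3} to the remainder.
  leading term x_3^{2}: no divisor's leading term divides it; move -\tfrac{7}{16}x_3^{2} to the remainder.
  leading term x_3: no divisor's leading term divides it; move \tfrac{15}{16}x_3 to the remainder.
  remainder -\tfrac{1}{64}x_3^{3} - \tfrac{7}{16}x_3^{2} + \tfrac{15}{16}x_3 ≠ 0; add h_5 = -\tfrac{1}{64}x_3^{3} - \tfrac{7}{16}x_3^{2} + \tfrac{15}{16}x_3 to the basis.

S(f_2,f_3): lcm = x_1^{2}x_2. S = 4x_1^{2} + x_3 - 6.
  leading term x_1^{2}: subtract (-x_1)·f_4 from 4x_1^{2} + x_3 - 6 → 3x_1x_2 - \tfrac{1}{4}x_1x_3 + \tfrac{9}{2}x_1 + x_3 - 6
  leading term x_1x_2: subtract (-2x_1)·f_3 from 3x_1x_2 - \tfrac{1}{4}x_1x_3 + \tfrac{9}{2}x_1 + x_3 - 6 → -\tfrac{1}{4}x_1x_3 + \tfrac{9}{2}x_1 + x_3 - 6
  leading term x_1x_3: subtract (\tfrac{1}{16}x_3)·f_4 from -\tfrac{1}{4}x_1x_3 + \tfrac{9}{2}x_1 + x_3 - 6 → \tfrac{9}{2}x_1 - \tfrac{3}{16}x_2x_3 + \tfrac{1}{64}x_3^{2} + \tfrac{23}{32}x_3 - 6
  leading term x_1: subtract (-\tfrac{9}{8})·f_4 from \tfrac{9}{2}x_1 - \tfrac{3}{16}x_2x_3 + \tfrac{1}{64}x_3^{2} + \tfrac{23}{32}x_3 - 6 → -\tfrac{3}{16}x_2x_3 + \tfrac{27}{8}x_2 + \tfrac{1}{64}x_3^{2} + \tfrac{7}{16}x_3 - \tfrac{15}{16}
  leading term x_2x_3: subtract (\tfrac{1}{8}x_3)·f_3 from -\tfrac{3}{16}x_2x_3 + \tfrac{27}{8}x_2 + \tfrac{1}{64}x_3^{2} + \tfrac{7}{16}x_3 - \tfrac{15}{16} → \tfrac{27}{8}x_2 + \tfrac{1}{64}x_3^{2} + \tfrac{7}{16}x_3 - \tfrac{15}{16}
  leading term x_2: subtract (-\tfrac{9}{4})·f_3 from \tfrac{27}{8}x_2 + \tfrac{1}{64}x_3^{2} + \tfrac{7}{16}x_3 - \tfrac{15}{16} → \tfrac{1}{64}x_3^{2} + \tfrac{7}{16}x_3 - \tfrac{15}{16}
  leading term x_3^{2}: no divisor's leading term divides it; move \tfrac{1}{64}x_3^{2} to the remainder.
  leading term x_3: no divisor's leading term divides it; move \tfrac{7}{16}x_3 to the remainder.
  leading term 1: no divisor's leading term divides it; move -\tfrac{15}{16} to the remainder.
  remainder \tfrac{1}{64}x_3^{2} + \tfrac{7}{16}x_3 - \tfrac{15}{16} ≠ 0; add h_6 = \tfrac{1}{64}x_3^{2} + \tfrac{7}{16}x_3 - \tfrac{15}{16} to the basis.

The other S-polynomials (S(f_1,f_3), S(f_1,f_4), S(f_2,f_4), S(f_3,f_4), S(f_1,h_5), S(f_2,h_5), S(f_3,h_5), S(f_4,h_5), S(f_1,h_6), S(f_2,h_6), S(f_3,h_6), S(f_4,h_6), S(h_5,h_6)) all reduce to 0 modulo the current basis, so we have a Gröbner basis.
Inter-reduce: drop elements whose leading term is divisible by another's, tail-reduce, and make monic.
Reduced Gröbner basis: {x_1 + \tfrac{1}{16}x_3 - \tfrac{9}{8}, x_2, x_3^{2} + 28x_3 - 60}.
Label its elements g_1 = x_1 + \tfrac{1}{16}x_3 - \tfrac{9}{8}, g_2 = x_2, g_3 = x_3^{2} + 28x_3 - 60.

Reduce p = -x_1x_3 + 4x_1 - 2x_2 + \tfrac{25}{8}x_3 - \tfrac{33}{4} modulo G:
  leading term x_1x_3: subtract (-x_3)·g_1 from -x_1x_3 + 4x_1 - 2x_2 + \tfrac{25}{8}x_3 - \tfrac{33}{4} → 4x_1 - 2x_2 + \tfrac{1}{16}x_3^{2} + 2x_3 - \tfrac{33}{4}
  leading term x_1: subtract (4)·g_1 from 4x_1 - 2x_2 + \tfrac{1}{16}x_3^{2} + 2x_3 - \tfrac{33}{4} → -2x_2 + \tfrac{1}{16}x_3^{2} + \tfrac{7}{4}x_3 - \tfrac{15}{4}
  leading term x_2: subtract (-2)·g_2 from -2x_2 + \tfrac{1}{16}x_3^{2} + \tfrac{7}{4}x_3 - \tfrac{15}{4} → \tfrac{1}{16}x_3^{2} + \tfrac{7}{4}x_3 - \tfrac{15}{4}
  leading term x_3^{2}: subtract (\tfrac{1}{16})·g_3 from \tfrac{1}{16}x_3^{2} + \tfrac{7}{4}x_3 - \tfrac{15}{4} → 0
  normal form = 0.
Since the normal form is 0, p ∈ I.

The remainder on division by a Gröbner basis is unique — it is the normal form.

-x_1x_3 + 4x_1 - 2x_2 + \tfrac{25}{8}x_3 - \tfrac{33}{4} lies in I (it reduces to 0).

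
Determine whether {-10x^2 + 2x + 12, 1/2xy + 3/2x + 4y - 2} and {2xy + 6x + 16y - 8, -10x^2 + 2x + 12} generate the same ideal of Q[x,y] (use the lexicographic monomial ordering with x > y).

Two ideals are equal iff their reduced Gröbner bases coincide (the reduced basis is unique for a fixed ordering).
Buchberger on the first generating set:
f_1 = -10x^2 + 2x + 12, LT = x^2.
f_2 = 1/2xy + 3/2x + 4y - 2, LT = xy.

S(f_1,f_2): lcm = x^2y. S = -3x^2 - 41/5xy + 4x - 6/5y.
  reduce S modulo (f_1, f_2):
  remainder 28x + 322/5y - 182/5 ≠ 0; add g_3 = 28x + 322/5y - 182/5 to the basis.

S(f_2,g_3): lcm = xy. S = 3x - 23/10y^2 + 93/10y - 4.
  reduce S modulo (f_1, f_2, g_3):
  remainder -23/10y^2 + 12/5y - 1/10 ≠ 0; add g_4 = -23/10y^2 + 12/5y - 1/10 to the basis.

The other S-polynomials (S(f_1,g_3), S(f_1,g_4), S(f_2,g_4), S(g_3,g_4)) all reduce to 0 modulo the current basis, so we have a Gröbner basis.
Inter-reduce: drop elements whose leading term is divisible by another's, tail-reduce, and make monic.
Reduced Gröbner basis: {x + 23/10y - 13/10, y^2 - 24/23y + 1/23}.

Buchberger on the second generating set:
h_1 = 2xy + 6x + 16y - 8, LT = xy.
h_2 = -10x^2 + 2x + 12, LT = x^2.

S(h_1,h_2): lcm = x^2y. S = 3x^2 + 41/5xy - 4x + 6/5y.
  reduce S modulo (h_1, h_2):
  remainder -28x - 322/5y + 182/5 ≠ 0; add k_3 = -28x - 322/5y + 182/5 to the basis.

S(h_1,k_3): lcm = xy. S = 3x - 23/10y^2 + 93/10y - 4.
  reduce S modulo (h_1, h_2, k_3):
  remainder -23/10y^2 + 12/5y - 1/10 ≠ 0; add k_4 = -23/10y^2 + 12/5y - 1/10 to the basis.

The other S-polynomials (S(h_2,k_3), S(h_1,k_4), S(h_2,k_4), S(k_3,k_4)) all reduce to 0 modulo the current basis, so we have a Gröbner basis.
Inter-reduce: drop elements whose leading term is divisible by another's, tail-reduce, and make monic.
Reduced Gröbner basis: {x + 23/10y - 13/10, y^2 - 24/23y + 1/23}.

The two bases agree; hence the ideals are identical.

Yes, the ideals are equal.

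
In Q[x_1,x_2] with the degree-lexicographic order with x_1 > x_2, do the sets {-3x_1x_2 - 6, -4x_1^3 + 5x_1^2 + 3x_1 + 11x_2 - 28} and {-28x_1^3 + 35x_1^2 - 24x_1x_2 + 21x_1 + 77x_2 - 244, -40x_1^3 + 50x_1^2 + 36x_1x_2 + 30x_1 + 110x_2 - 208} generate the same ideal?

Two ideals are equal iff their reduced Gröbner bases coincide (the reduced basis is unique for a fixed ordering).
Buchberger on the first generating set:
f_1 = -3x_1x_2 - 6, LT = x_1x_2.
f_2 = -4x_1^3 + 5x_1^2 + 3x_1 + 11x_2 - 28, LT = x_1^3.

S(f_1,f_2): lcm = x_1^3x_2. S = 5/4x_1^2x_2 + 2x_1^2 + 3/4x_1x_2 + 11/4x_2^2 - 7x_2.
  reduce S modulo (f_1, f_2):
  remainder 2x_1^2 + 11/4x_2^2 - 5/2x_1 - 7x_2 - 3/2 ≠ 0; add g_3 = 2x_1^2 + 11/4x_2^2 - 5/2x_1 - 7x_2 - 3/2 to the basis.

S(f_1,g_3): lcm = x_1^2x_2. S = -11/8x_2^3 + 5/4x_1x_2 + 7/2x_2^2 + 2x_1 + 3/4x_2.
  reduce S modulo (f_1, f_2, g_3):
  remainder -11/8x_2^3 + 7/2x_2^2 + 2x_1 + 3/4x_2 - 5/2 ≠ 0; add g_4 = -11/8x_2^3 + 7/2x_2^2 + 2x_1 + 3/4x_2 - 5/2 to the basis.

The other S-polynomials (S(f_2,g_3), S(f_1,g_4), S(f_2,g_4), S(g_3,g_4)) all reduce to 0 modulo the current basis, so we have a Gröbner basis.
Inter-reduce: drop elements whose leading term is divisible by another's, tail-reduce, and make monic.
Reduced Gröbner basis: {x_2^3 - 28/11x_2^2 - 16/11x_1 - 6/11x_2 + 20/11, x_1^2 + 11/8x_2^2 - 5/4x_1 - 7/2x_2 - 3/4, x_1x_2 + 2}.

Buchberger on the second generating set:
h_1 = -28x_1^3 + 35x_1^2 - 24x_1x_2 + 21x_1 + 77x_2 - 244, LT = x_1^3.
h_2 = -40x_1^3 + 50x_1^2 + 36x_1x_2 + 30x_1 + 110x_2 - 208, LT = x_1^3.

S(h_1,h_2): lcm = x_1^3. S = 123/70x_1x_2 + 123/35.
  reduce S modulo (h_1, h_2):
  remainder 123/70x_1x_2 + 123/35 ≠ 0; add k_3 = 123/70x_1x_2 + 123/35 to the basis.

S(h_1,k_3): lcm = x_1^3x_2. S = -5/4x_1^2x_2 + 6/7x_1x_2^2 - 2x_1^2 - 3/4x_1x_2 - 11/4x_2^2 + 61/7x_2.
  reduce S modulo (h_1, h_2, k_3):
  remainder -2x_1^2 - 11/4x_2^2 + 5/2x_1 + 7x_2 + 3/2 ≠ 0; add k_4 = -2x_1^2 - 11/4x_2^2 + 5/2x_1 + 7x_2 + 3/2 to the basis.

S(k_3,k_4): lcm = x_1^2x_2. S = -11/8x_2^3 + 5/4x_1x_2 + 7/2x_2^2 + 2x_1 + 3/4x_2.
  reduce S modulo (h_1, h_2, k_3, k_4):
  remainder -11/8x_2^3 + 7/2x_2^2 + 2x_1 + 3/4x_2 - 5/2 ≠ 0; add k_5 = -11/8x_2^3 + 7/2x_2^2 + 2x_1 + 3/4x_2 - 5/2 to the basis.

The other S-polynomials (S(h_2,k_3), S(h_1,k_4), S(h_2,k_4), S(h_1,k_5), S(h_2,k_5), S(k_3,k_5), S(k_4,k_5)) all reduce to 0 modulo the current basis, so we have a Gröbner basis.
Inter-reduce: drop elements whose leading term is divisible by another's, tail-reduce, and make monic.
Reduced Gröbner basis: {x_2^3 - 28/11x_2^2 - 16/11x_1 - 6/11x_2 + 20/11, x_1^2 + 11/8x_2^2 - 5/4x_1 - 7/2x_2 - 3/4, x_1x_2 + 2}.

These coincide, so the ideals are equal.

Yes, the ideals are equal.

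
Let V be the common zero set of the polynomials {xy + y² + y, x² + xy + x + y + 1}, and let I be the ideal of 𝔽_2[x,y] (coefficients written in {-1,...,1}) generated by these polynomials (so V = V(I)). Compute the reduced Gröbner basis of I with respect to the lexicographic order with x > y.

Buchberger's algorithm terminates because the ascending chain of leading-term ideals stabilizes.

f_1 = xy + y² + y, LT = xy.
f_2 = x² + xy + x + y + 1, LT = x².

S(f_1,f_2): lcm = x²y. S = y² + y.
  leading term y²: no divisor's leading term divides it; move y² to the remainder.
  leading term y: no divisor's leading term divides it; move y to the remainder.
  remainder y² + y ≠ 0; add g_3 = y² + y to the basis.

The other S-polynomials (S(f_1,g_3), S(f_2,g_3)) all reduce to 0 modulo the current basis, so we have a Gröbner basis.

G = {x² + x + y + 1, xy, y² + y}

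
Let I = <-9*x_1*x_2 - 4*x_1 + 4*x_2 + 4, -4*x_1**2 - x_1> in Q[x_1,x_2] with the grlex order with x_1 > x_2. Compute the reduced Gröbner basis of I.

G = {x_2**2 + 9/5*x_2 + 4/5, x_1 + 5/4*x_2 + 5/4}

f_1 = -9*x_1*x_2 - 4*x_1 + 4*x_2 + 4, LT = x_1*x_2.
f_2 = -4*x_1**2 - x_1, LT = x_1**2.

S(f_1,f_2): lcm = x_1**2*x_2. S = 4/9*x_1**2 - 25/36*x_1*x_2 - 4/9*x_1.
  leading term x_1**2: subtract (-1/9)·f_2 from 4/9*x_1**2 - 25/36*x_1*x_2 - 4/9*x_1 → -25/36*x_1*x_2 - 5/9*x_1
  leading term x_1*x_2: subtract (25/324)·f_1 from -25/36*x_1*x_2 - 5/9*x_1 → -20/81*x_1 - 25/81*x_2 - 25/81
  leading term x_1: no divisor's leading term divides it; move -20/81*x_1 to the remainder.
  leading term x_2: no divisor's leading term divides it; move -25/81*x_2 to the remainder.
  leading term 1: no divisor's leading term divides it; move -25/81 to the remainder.
  remainder -20/81*x_1 - 25/81*x_2 - 25/81 ≠ 0; add g_3 = -20/81*x_1 - 25/81*x_2 - 25/81 to the basis.

S(f_1,g_3): lcm = x_1*x_2. S = -5/4*x_2**2 + 4/9*x_1 - 61/36*x_2 - 4/9.
  leading term x_2**2: no divisor's leading term divides it; move -5/4*x_2**2 to the remainder.
  leading term x_1: subtract (-9/5)·g_3 from 4/9*x_1 - 61/36*x_2 - 4/9 → -9/4*x_2 - 1
  leading term x_2: no divisor's leading term divides it; move -9/4*x_2 to the remainder.
  leading term 1: no divisor's leading term divides it; move -1 to the remainder.
  remainder -5/4*x_2**2 - 9/4*x_2 - 1 ≠ 0; add g_4 = -5/4*x_2**2 - 9/4*x_2 - 1 to the basis.

The other S-polynomials (S(f_2,g_3), S(f_1,g_4), S(f_2,g_4), S(g_3,g_4)) all reduce to 0 modulo the current basis, so we have a Gröbner basis.
Inter-reduce: drop elements whose leading term is divisible by another's, tail-reduce, and make monic.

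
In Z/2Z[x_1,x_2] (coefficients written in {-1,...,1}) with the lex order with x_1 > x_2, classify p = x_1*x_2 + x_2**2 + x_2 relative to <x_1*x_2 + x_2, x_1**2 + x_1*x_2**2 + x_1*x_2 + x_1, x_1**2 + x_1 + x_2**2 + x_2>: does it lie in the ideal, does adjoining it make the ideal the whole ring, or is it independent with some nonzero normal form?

First compute the reduced Gröbner basis of I by Buchberger's algorithm.
f_1 = x_1*x_2 + x_2, LT = x_1*x_2.
f_2 = x_1**2 + x_1*x_2**2 + x_1*x_2 + x_1, LT = x_1**2.
f_3 = x_1**2 + x_1 + x_2**2 + x_2, LT = x_1**2.

S(f_1,f_2): lcm = x_1**2*x_2. S = x_1*x_2**3 + x_1*x_2**2.
  leading term x_1*x_2**3: subtract (x_2**2)·f_1 from x_1*x_2**3 + x_1*x_2**2 → x_1*x_2**2 + x_2**3
  leading term x_1*x_2**2: subtract (x_2)·f_1 from x_1*x_2**2 + x_2**3 → x_2**3 + x_2**2
  leading term x_2**3: no divisor's leading term divides it; move x_2**3 to the remainder.
  leading term x_2**2: no divisor's leading term divides it; move x_2**2 to the remainder.
  remainder x_2**3 + x_2**2 ≠ 0; add h_4 = x_2**3 + x_2**2 to the basis.

The other S-polynomials (S(f_1,f_3), S(f_2,f_3), S(f_1,h_4), S(f_2,h_4), S(f_3,h_4)) all reduce to 0 modulo the current basis, so we have a Gröbner basis.
Inter-reduce: drop elements whose leading term is divisible by another's, tail-reduce, and make monic.
Reduced Gröbner basis: {x_1**2 + x_1 + x_2**2 + x_2, x_1*x_2 + x_2, x_2**3 + x_2**2}.
Label its elements g_1 = x_1**2 + x_1 + x_2**2 + x_2, g_2 = x_1*x_2 + x_2, g_3 = x_2**3 + x_2**2.

Reduce p = x_1*x_2 + x_2**2 + x_2 modulo G:
  leading term x_1*x_2: subtract (1)·g_2 from x_1*x_2 + x_2**2 + x_2 → x_2**2
  leading term x_2**2: no divisor's leading term divides it; move x_2**2 to the remainder.
  normal form = x_2**2.
The normal form is nonzero, so p ∉ I. Since p minus its normal form lies in I, I + (p) = I + (r) where r = x_2**2; decide whether this ideal is the whole ring.
Run Buchberger on G together with r (pairs among the g_i already reduce to 0 since G is a Gröbner basis):
g_1 = x_1**2 + x_1 + x_2**2 + x_2, LT = x_1**2.
g_2 = x_1*x_2 + x_2, LT = x_1*x_2.
g_3 = x_2**3 + x_2**2, LT = x_2**3.
r = x_2**2, LT = x_2**2.

The S-polynomials (S(g_1,g_2), S(g_1,g_3), S(g_1,r), S(g_2,g_3), S(g_2,r), S(g_3,r)) all reduce to 0 modulo the current basis, so we have a Gröbner basis.
Inter-reduce: drop elements whose leading term is divisible by another's, tail-reduce, and make monic.
Reduced Gröbner basis: {x_1**2 + x_1 + x_2, x_1*x_2 + x_2, x_2**2}.
The reduced Gröbner basis of I + (p) is {x_1**2 + x_1 + x_2, x_1*x_2 + x_2, x_2**2} ≠ {1}, a proper ideal, so the enlarged system stays consistent: p is independent of I, with normal form x_2**2.

x_1*x_2 + x_2**2 + x_2 is independent of I; its normal form modulo I is x_2**2.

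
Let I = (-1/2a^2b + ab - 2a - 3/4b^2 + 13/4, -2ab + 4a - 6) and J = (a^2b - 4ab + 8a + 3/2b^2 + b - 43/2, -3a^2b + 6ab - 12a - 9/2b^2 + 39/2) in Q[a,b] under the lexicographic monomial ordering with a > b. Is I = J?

Two ideals are equal iff their reduced Gröbner bases coincide (the reduced basis is unique for a fixed ordering).
Buchberger on the first generating set:
f_1 = -1/2a^2b + ab - 2a - 3/4b^2 + 13/4, LT = a^2b.
f_2 = -2ab + 4a - 6, LT = ab.

S(f_1,f_2): lcm = a^2b. S = 2a^2 - 2ab + a + 3/2b^2 - 13/2.
  reduce S modulo (f_1, f_2):
  remainder 2a^2 - 3a + 3/2b^2 - 1/2 ≠ 0; add g_3 = 2a^2 - 3a + 3/2b^2 - 1/2 to the basis.

S(f_1,g_3): lcm = a^2b. S = -1/2ab + 4a - 3/4b^3 + 3/2b^2 + 1/4b - 13/2.
  reduce S modulo (f_1, f_2, g_3):
  remainder 3a - 3/4b^3 + 3/2b^2 + 1/4b - 5 ≠ 0; add g_4 = 3a - 3/4b^3 + 3/2b^2 + 1/4b - 5 to the basis.

S(f_2,g_4): lcm = ab. S = -2a + 1/4b^4 - 1/2b^3 - 1/12b^2 + 5/3b + 3.
  reduce S modulo (f_1, f_2, g_3, g_4):
  remainder 1/4b^4 - b^3 + 11/12b^2 + 11/6b - 1/3 ≠ 0; add g_5 = 1/4b^4 - b^3 + 11/12b^2 + 11/6b - 1/3 to the basis.

The other S-polynomials (S(f_2,g_3), S(f_1,g_4), S(g_3,g_4), S(f_1,g_5), S(f_2,g_5), S(g_3,g_5), S(g_4,g_5)) all reduce to 0 modulo the current basis, so we have a Gröbner basis.
Inter-reduce: drop elements whose leading term is divisible by another's, tail-reduce, and make monic.
Reduced Gröbner basis: {a - 1/4b^3 + 1/2b^2 + 1/12b - 5/3, b^4 - 4b^3 + 11/3b^2 + 22/3b - 4/3}.

Buchberger on the second generating set:
h_1 = a^2b - 4ab + 8a + 3/2b^2 + b - 43/2, LT = a^2b.
h_2 = -3a^2b + 6ab - 12a - 9/2b^2 + 39/2, LT = a^2b.

S(h_1,h_2): lcm = a^2b. S = -2ab + 4a + b - 15.
  reduce S modulo (h_1, h_2):
  remainder -2ab + 4a + b - 15 ≠ 0; add k_3 = -2ab + 4a + b - 15 to the basis.

S(h_1,k_3): lcm = a^2b. S = 2a^2 - 7/2ab + 1/2a + 3/2b^2 + b - 43/2.
  reduce S modulo (h_1, h_2, k_3):
  remainder 2a^2 - 13/2a + 3/2b^2 - 3/4b + 19/4 ≠ 0; add k_4 = 2a^2 - 13/2a + 3/2b^2 - 3/4b + 19/4 to the basis.

S(h_1,k_4): lcm = a^2b. S = -3/4ab + 8a - 3/4b^3 + 15/8b^2 - 11/8b - 43/2.
  reduce S modulo (h_1, h_2, k_3, k_4):
  remainder 13/2a - 3/4b^3 + 15/8b^2 - 7/4b - 127/8 ≠ 0; add k_5 = 13/2a - 3/4b^3 + 15/8b^2 - 7/4b - 127/8 to the basis.

S(h_1,k_5): lcm = a^2b. S = 3/26ab^4 - 15/52ab^3 + 7/26ab^2 - 81/52ab + 8a + 3/2b^2 + b - 43/2.
  reduce S modulo (h_1, h_2, k_3, k_4, k_5):
  remainder 3/52b^4 - 27/104b^3 + 11/26b^2 + 73/104b + 17/13 ≠ 0; add k_6 = 3/52b^4 - 27/104b^3 + 11/26b^2 + 73/104b + 17/13 to the basis.

The other S-polynomials (S(h_2,k_3), S(h_2,k_4), S(k_3,k_4), S(h_2,k_5), S(k_3,k_5), S(k_4,k_5), S(h_1,k_6), S(h_2,k_6), S(k_3,k_6), S(k_4,k_6), S(k_5,k_6)) all reduce to 0 modulo the current basis, so we have a Gröbner basis.
Inter-reduce: drop elements whose leading term is divisible by another's, tail-reduce, and make monic.
Reduced Gröbner basis: {a - 3/26b^3 + 15/52b^2 - 7/26b - 127/52, b^4 - 9/2b^3 + 22/3b^2 + 73/6b + 68/3}.

Since the reduced bases disagree, the two ideals are not the same.

No, the ideals differ.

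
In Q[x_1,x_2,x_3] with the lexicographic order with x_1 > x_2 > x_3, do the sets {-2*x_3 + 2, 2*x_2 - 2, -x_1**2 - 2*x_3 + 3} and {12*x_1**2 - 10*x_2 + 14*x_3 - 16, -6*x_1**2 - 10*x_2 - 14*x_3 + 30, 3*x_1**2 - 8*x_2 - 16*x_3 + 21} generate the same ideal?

Yes, the ideals are equal.

Two ideals are equal iff their reduced Gröbner bases coincide (the reduced basis is unique for a fixed ordering).
Buchberger on the first generating set:
f_1 = -2*x_3 + 2, LT = x_3.
f_2 = 2*x_2 - 2, LT = x_2.
f_3 = -x_1**2 - 2*x_3 + 3, LT = x_1**2.

S(f_1,f_2): leading monomials are coprime, so the S-polynomial reduces to 0 (Buchberger's first criterion).
S(f_1,f_3): leading monomials are coprime, so the S-polynomial reduces to 0 (Buchberger's first criterion).
S(f_2,f_3): leading monomials are coprime, so the S-polynomial reduces to 0 (Buchberger's first criterion).
Every S-polynomial of the final basis reduces to 0, so we have a Gröbner basis.
Inter-reduce: drop elements whose leading term is divisible by another's, tail-reduce, and make monic.
Reduced Gröbner basis: {x_1**2 - 1, x_2 - 1, x_3 - 1}.

Buchberger on the second generating set:
h_1 = 12*x_1**2 - 10*x_2 + 14*x_3 - 16, LT = x_1**2.
h_2 = -6*x_1**2 - 10*x_2 - 14*x_3 + 30, LT = x_1**2.
h_3 = 3*x_1**2 - 8*x_2 - 16*x_3 + 21, LT = x_1**2.

S(h_1,h_2): lcm = x_1**2. S = -5/2*x_2 - 7/6*x_3 + 11/3.
  leading term x_2: no divisor's leading term divides it; move -5/2*x_2 to the remainder.
  leading term x_3: no divisor's leading term divides it; move -7/6*x_3 to the remainder.
  leading term 1: no divisor's leading term divides it; move 11/3 to the remainder.
  remainder -5/2*x_2 - 7/6*x_3 + 11/3 ≠ 0; add k_4 = -5/2*x_2 - 7/6*x_3 + 11/3 to the basis.

S(h_1,h_3): lcm = x_1**2. S = 11/6*x_2 + 13/2*x_3 - 25/3.
  leading term x_2: subtract (-11/15)·k_4 from 11/6*x_2 + 13/2*x_3 - 25/3 → 254/45*x_3 - 254/45
  leading term x_3: no divisor's leading term divides it; move 254/45*x_3 to the remainder.
  leading term 1: no divisor's leading term divides it; move -254/45 to the remainder.
  remainder 254/45*x_3 - 254/45 ≠ 0; add k_5 = 254/45*x_3 - 254/45 to the basis.

S(h_2,h_3): lcm = x_1**2. S = 13/3*x_2 + 23/3*x_3 - 12.
  leading term x_2: subtract (-26/15)·k_4 from 13/3*x_2 + 23/3*x_3 - 12 → 254/45*x_3 - 254/45
  leading term x_3: subtract (1)·k_5 from 254/45*x_3 - 254/45 → 0
  remainder 0.

S(h_1,k_4): leading monomials are coprime, so the S-polynomial reduces to 0 (Buchberger's first criterion).
S(h_2,k_4): leading monomials are coprime, so the S-polynomial reduces to 0 (Buchberger's first criterion).
S(h_3,k_4): leading monomials are coprime, so the S-polynomial reduces to 0 (Buchberger's first criterion).
S(h_1,k_5): leading monomials are coprime, so the S-polynomial reduces to 0 (Buchberger's first criterion).
S(h_2,k_5): leading monomials are coprime, so the S-polynomial reduces to 0 (Buchberger's first criterion).
S(h_3,k_5): leading monomials are coprime, so the S-polynomial reduces to 0 (Buchberger's first criterion).
S(k_4,k_5): leading monomials are coprime, so the S-polynomial reduces to 0 (Buchberger's first criterion).
Every S-polynomial of the final basis reduces to 0, so we have a Gröbner basis.
Inter-reduce: drop elements whose leading term is divisible by another's, tail-reduce, and make monic.
Reduced Gröbner basis: {x_1**2 - 1, x_2 - 1, x_3 - 1}.

These coincide, so the ideals are equal.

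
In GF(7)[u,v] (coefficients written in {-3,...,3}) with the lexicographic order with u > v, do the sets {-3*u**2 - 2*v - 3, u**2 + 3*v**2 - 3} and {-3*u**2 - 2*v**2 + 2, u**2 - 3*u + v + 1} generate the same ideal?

No, the ideals differ.

For a fixed monomial order, each ideal has a unique reduced Gröbner basis; comparing bases decides equality.
Buchberger on the first generating set:
f_1 = -3*u**2 - 2*v - 3, LT = u**2.
f_2 = u**2 + 3*v**2 - 3, LT = u**2.

S(f_1,f_2): lcm = u**2. S = -3*v**2 + 3*v - 3.
  reduce S modulo (f_1, f_2):
  remainder -3*v**2 + 3*v - 3 ≠ 0; add g_3 = -3*v**2 + 3*v - 3 to the basis.

The other S-polynomials (S(f_1,g_3), S(f_2,g_3)) all reduce to 0 modulo the current basis, so we have a Gröbner basis.
Inter-reduce: drop elements whose leading term is divisible by another's, tail-reduce, and make monic.
Reduced Gröbner basis: {u**2 + 3*v + 1, v**2 - v + 1}.

Buchberger on the second generating set:
h_1 = -3*u**2 - 2*v**2 + 2, LT = u**2.
h_2 = u**2 - 3*u + v + 1, LT = u**2.

S(h_1,h_2): lcm = u**2. S = 3*u + 3*v**2 - v + 3.
  reduce S modulo (h_1, h_2):
  remainder 3*u + 3*v**2 - v + 3 ≠ 0; add k_3 = 3*u + 3*v**2 - v + 3 to the basis.

S(h_1,k_3): lcm = u**2. S = -u*v**2 - 2*u*v - u + 3*v**2 - 3.
  reduce S modulo (h_1, h_2, k_3):
  remainder v**4 - 3*v**3 + 2*v**2 - 3*v - 2 ≠ 0; add k_4 = v**4 - 3*v**3 + 2*v**2 - 3*v - 2 to the basis.

The other S-polynomials (S(h_2,k_3), S(h_1,k_4), S(h_2,k_4), S(k_3,k_4)) all reduce to 0 modulo the current basis, so we have a Gröbner basis.
Inter-reduce: drop elements whose leading term is divisible by another's, tail-reduce, and make monic.
Reduced Gröbner basis: {u + v**2 + 2*v + 1, v**4 - 3*v**3 + 2*v**2 - 3*v - 2}.

The bases are distinct; the ideals are different.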